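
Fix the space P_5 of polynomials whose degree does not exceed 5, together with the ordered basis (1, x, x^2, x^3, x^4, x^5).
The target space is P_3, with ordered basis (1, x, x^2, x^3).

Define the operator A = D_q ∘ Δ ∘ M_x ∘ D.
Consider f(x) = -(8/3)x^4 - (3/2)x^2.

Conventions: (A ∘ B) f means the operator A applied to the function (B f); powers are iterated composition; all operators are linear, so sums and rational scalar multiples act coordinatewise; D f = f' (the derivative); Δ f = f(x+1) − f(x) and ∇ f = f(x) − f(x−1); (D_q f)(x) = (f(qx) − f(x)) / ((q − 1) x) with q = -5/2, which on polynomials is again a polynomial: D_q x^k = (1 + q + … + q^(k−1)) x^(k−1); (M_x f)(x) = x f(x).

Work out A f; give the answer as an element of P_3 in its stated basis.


the image equals g(x) = -(608/3)x^2 + 96x - 146/3

D f = -(32/3)x^3 - 3x
M_x D f = -(32/3)x^4 - 3x^2
Δ (M_x ∘ D) f = -(128/3)x^3 - 64x^2 - (146/3)x - 41/3
D_q Δ (M_x ∘ D) f = -(608/3)x^2 + 96x - 146/3


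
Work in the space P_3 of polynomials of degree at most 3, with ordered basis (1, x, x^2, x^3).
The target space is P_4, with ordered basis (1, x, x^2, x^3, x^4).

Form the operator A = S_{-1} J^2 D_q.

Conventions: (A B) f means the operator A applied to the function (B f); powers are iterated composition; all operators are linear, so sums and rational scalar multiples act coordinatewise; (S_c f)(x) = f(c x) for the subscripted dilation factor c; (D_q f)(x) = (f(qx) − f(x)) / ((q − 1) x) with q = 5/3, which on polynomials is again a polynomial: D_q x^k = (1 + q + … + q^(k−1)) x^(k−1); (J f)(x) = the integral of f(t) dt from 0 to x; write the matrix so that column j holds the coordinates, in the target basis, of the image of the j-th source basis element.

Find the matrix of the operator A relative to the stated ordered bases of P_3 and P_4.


image of 1: 0
image of x: (1/2)x^2
image of x^2: -(4/9)x^3
image of x^3: (49/108)x^4
each image's coordinates form column j of the matrix

the matrix is [[0, 0, 0, 0]; [0, 0, 0, 0]; [0, 1/2, 0, 0]; [0, 0, -4/9, 0]; [0, 0, 0, 49/108]] (rows listed top to bottom)


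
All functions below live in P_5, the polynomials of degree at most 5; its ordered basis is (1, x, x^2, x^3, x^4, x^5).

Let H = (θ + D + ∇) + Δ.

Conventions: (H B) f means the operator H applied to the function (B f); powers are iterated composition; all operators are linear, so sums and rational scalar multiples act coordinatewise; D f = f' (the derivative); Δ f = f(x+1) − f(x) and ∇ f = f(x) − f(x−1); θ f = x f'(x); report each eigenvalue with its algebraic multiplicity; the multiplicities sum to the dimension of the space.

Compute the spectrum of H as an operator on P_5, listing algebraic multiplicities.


image of 1: 0
image of x: x + 3
image of x^2: 2x^2 + 6x
image of x^3: 3x^3 + 9x^2 + 2
image of x^4: 4x^4 + 12x^3 + 8x
image of x^5: 5x^5 + 15x^4 + 20x^2 + 2
the matrix is upper triangular; its diagonal is (0, 1, 2, 3, 4, 5)
for a triangular matrix the eigenvalues are the diagonal entries, with algebraic multiplicity their repetition count

λ = 0 (multiplicity 1), λ = 1 (multiplicity 1), λ = 2 (multiplicity 1), λ = 3 (multiplicity 1), λ = 4 (multiplicity 1), λ = 5 (multiplicity 1)


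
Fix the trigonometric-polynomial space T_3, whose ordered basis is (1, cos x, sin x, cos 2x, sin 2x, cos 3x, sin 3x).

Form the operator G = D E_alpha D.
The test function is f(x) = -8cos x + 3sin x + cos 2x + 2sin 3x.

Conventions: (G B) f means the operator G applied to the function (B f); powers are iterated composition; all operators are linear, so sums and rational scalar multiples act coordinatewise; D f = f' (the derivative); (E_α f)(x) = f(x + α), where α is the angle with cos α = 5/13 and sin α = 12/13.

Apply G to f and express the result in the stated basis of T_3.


g(x) = (4/13)cos x - (111/13)sin x + (476/169)cos 2x + (480/169)sin 2x + (14904/2197)cos 3x + (36630/2197)sin 3x

D f = 3cos x + 8sin x - 2sin 2x + 6cos 3x
E_alpha D f = (111/13)cos x + (4/13)sin x - (240/169)cos 2x + (238/169)sin 2x - (12210/2197)cos 3x + (4968/2197)sin 3x
D (E_alpha D) f = (4/13)cos x - (111/13)sin x + (476/169)cos 2x + (480/169)sin 2x + (14904/2197)cos 3x + (36630/2197)sin 3x


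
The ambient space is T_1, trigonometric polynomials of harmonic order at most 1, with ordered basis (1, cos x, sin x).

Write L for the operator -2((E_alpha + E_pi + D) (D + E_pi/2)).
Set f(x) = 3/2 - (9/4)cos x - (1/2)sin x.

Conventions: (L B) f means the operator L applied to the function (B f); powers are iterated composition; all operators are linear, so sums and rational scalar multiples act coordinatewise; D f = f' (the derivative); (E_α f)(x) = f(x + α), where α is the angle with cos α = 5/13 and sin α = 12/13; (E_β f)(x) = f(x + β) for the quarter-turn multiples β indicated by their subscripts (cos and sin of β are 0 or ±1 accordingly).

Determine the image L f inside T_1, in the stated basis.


g(x) = -6 - (241/13)cos x + (22/13)sin x

D f = -(1/2)cos x + (9/4)sin x
E_pi/2 f = 3/2 - (1/2)cos x + (9/4)sin x
(D + E_pi/2) f = 3/2 - cos x + (9/2)sin x
E_alpha (D + E_pi/2) f = 3/2 + (49/13)cos x + (69/26)sin x
E_pi (D + E_pi/2) f = 3/2 + cos x - (9/2)sin x
D (D + E_pi/2) f = (9/2)cos x + sin x
(E_alpha + E_pi + D) (D + E_pi/2) f = 3 + (241/26)cos x - (11/13)sin x
(-2((E_alpha + E_pi + D) (D + E_pi/2))) f = -6 - (241/13)cos x + (22/13)sin x


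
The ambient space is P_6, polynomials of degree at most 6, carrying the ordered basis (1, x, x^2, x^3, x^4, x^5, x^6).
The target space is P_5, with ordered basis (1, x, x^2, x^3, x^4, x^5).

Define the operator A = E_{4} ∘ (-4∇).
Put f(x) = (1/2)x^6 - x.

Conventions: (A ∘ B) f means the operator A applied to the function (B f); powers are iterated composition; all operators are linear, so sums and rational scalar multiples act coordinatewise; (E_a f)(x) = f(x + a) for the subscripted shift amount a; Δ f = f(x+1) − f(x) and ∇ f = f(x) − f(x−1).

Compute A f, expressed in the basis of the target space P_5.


∇ f = 3x^5 - (15/2)x^4 + 10x^3 - (15/2)x^2 + 3x - 3/2
(-4∇) f = -12x^5 + 30x^4 - 40x^3 + 30x^2 - 12x + 6
E_{4} (-4∇) f = -12x^5 - 210x^4 - 1480x^3 - 5250x^2 - 9372x - 6730

the result is g(x) = -12x^5 - 210x^4 - 1480x^3 - 5250x^2 - 9372x - 6730


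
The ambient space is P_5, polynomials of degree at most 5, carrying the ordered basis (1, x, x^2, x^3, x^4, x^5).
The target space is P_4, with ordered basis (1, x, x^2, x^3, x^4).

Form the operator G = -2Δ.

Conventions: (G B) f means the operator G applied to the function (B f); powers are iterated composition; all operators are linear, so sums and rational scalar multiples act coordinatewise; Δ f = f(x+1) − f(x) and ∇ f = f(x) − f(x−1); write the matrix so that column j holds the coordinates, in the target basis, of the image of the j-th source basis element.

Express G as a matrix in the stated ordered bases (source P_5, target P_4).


the matrix is [[0, -2, -2, -2, -2, -2]; [0, 0, -4, -6, -8, -10]; [0, 0, 0, -6, -12, -20]; [0, 0, 0, 0, -8, -20]; [0, 0, 0, 0, 0, -10]] (rows listed top to bottom)

image of 1: 0
image of x: -2
image of x^2: -4x - 2
image of x^3: -6x^2 - 6x - 2
image of x^4: -8x^3 - 12x^2 - 8x - 2
image of x^5: -10x^4 - 20x^3 - 20x^2 - 10x - 2
each image's coordinates form column j of the matrix


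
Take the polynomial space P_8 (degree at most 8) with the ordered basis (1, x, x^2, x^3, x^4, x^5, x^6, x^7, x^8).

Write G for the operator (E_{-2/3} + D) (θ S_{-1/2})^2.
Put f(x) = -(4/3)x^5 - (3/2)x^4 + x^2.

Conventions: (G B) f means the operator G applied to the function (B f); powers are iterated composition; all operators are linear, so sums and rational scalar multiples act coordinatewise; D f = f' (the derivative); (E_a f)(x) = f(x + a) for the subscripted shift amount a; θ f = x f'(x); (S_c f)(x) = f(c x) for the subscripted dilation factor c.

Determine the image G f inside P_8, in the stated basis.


S_{-1/2} f = (1/24)x^5 - (3/32)x^4 + (1/4)x^2
θ S_{-1/2} f = (5/24)x^5 - (3/8)x^4 + (1/2)x^2
S_{-1/2} (θ S_{-1/2}) f = -(5/768)x^5 - (3/128)x^4 + (1/8)x^2
θ S_{-1/2} (θ S_{-1/2}) f = -(25/768)x^5 - (3/32)x^4 + (1/4)x^2
E_{-2/3} (θ S_{-1/2})^2 f = -(25/768)x^5 + (17/1152)x^4 + (91/864)x^3 + (125/1296)x^2 - (989/3888)x + 565/5832
D (θ S_{-1/2})^2 f = -(125/768)x^4 - (3/8)x^3 + (1/2)x
(E_{-2/3} + D) (θ S_{-1/2})^2 f = -(25/768)x^5 - (341/2304)x^4 - (233/864)x^3 + (125/1296)x^2 + (955/3888)x + 565/5832

the result is g(x) = -(25/768)x^5 - (341/2304)x^4 - (233/864)x^3 + (125/1296)x^2 + (955/3888)x + 565/5832


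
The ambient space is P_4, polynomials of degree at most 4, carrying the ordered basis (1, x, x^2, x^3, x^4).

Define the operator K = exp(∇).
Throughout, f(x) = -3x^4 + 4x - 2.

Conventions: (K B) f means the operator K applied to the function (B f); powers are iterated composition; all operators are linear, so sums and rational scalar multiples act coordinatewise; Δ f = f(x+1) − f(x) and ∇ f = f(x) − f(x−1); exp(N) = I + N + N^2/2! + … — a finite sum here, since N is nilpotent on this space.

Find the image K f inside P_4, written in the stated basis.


the image equals g(x) = -3x^4 - 12x^3 + 16x - 1

order-1 term: -12x^3 + 18x^2 - 12x + 7
order-2 term: -18x^2 + 36x - 21
order-3 term: -12x + 18
order-4 term: -3
the series for exp(∇) f terminates at order 4
exp(∇) f = -3x^4 - 12x^3 + 16x - 1


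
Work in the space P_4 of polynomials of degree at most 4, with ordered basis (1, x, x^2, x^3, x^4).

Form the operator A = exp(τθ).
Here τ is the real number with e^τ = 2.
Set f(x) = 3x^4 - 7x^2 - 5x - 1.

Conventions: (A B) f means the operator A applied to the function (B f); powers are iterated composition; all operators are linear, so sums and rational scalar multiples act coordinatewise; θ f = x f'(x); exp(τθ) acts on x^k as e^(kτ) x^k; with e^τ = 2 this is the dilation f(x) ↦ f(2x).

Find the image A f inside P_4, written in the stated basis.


exp(τθ) x^k = e^(kτ) x^k; with e^τ = 2 this sends x^k to 2^k x^k
x ↦ 2 x
x^2 ↦ 4 x^2
x^4 ↦ 16 x^4
applying this coordinatewise to f: exp(τθ) f = 48x^4 - 28x^2 - 10x - 1

the image equals g(x) = 48x^4 - 28x^2 - 10x - 1


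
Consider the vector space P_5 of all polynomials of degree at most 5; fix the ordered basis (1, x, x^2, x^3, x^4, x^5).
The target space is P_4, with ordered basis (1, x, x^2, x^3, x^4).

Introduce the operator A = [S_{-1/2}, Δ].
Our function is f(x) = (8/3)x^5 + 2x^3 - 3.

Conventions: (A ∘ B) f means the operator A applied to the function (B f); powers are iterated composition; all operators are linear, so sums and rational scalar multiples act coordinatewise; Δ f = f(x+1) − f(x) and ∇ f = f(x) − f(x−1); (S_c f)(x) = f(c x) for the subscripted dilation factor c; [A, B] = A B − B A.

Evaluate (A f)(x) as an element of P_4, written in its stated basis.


the image equals g(x) = (5/4)x^4 - (5/2)x^3 + (39/4)x^2 - (17/2)x + 5

Δ f = (40/3)x^4 + (80/3)x^3 + (98/3)x^2 + (58/3)x + 14/3
S_{-1/2} Δ f = (5/6)x^4 - (10/3)x^3 + (49/6)x^2 - (29/3)x + 14/3
S_{-1/2} f = -(1/12)x^5 - (1/4)x^3 - 3
Δ S_{-1/2} f = -(5/12)x^4 - (5/6)x^3 - (19/12)x^2 - (7/6)x - 1/3
[S_{-1/2}, Δ] f = (5/4)x^4 - (5/2)x^3 + (39/4)x^2 - (17/2)x + 5


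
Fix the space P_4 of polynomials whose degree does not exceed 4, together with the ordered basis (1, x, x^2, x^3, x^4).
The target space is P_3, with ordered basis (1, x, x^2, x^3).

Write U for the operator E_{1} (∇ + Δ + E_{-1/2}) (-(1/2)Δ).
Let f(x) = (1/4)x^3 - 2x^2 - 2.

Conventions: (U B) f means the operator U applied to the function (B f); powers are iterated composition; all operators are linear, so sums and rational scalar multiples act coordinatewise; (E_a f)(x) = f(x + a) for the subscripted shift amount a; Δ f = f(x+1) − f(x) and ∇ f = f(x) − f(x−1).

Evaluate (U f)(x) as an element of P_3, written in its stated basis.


Δ f = (3/4)x^2 - (13/4)x - 7/4
(-(1/2)Δ) f = -(3/8)x^2 + (13/8)x + 7/8
∇ (-(1/2)Δ) f = -(3/4)x + 2
Δ (-(1/2)Δ) f = -(3/4)x + 5/4
E_{-1/2} (-(1/2)Δ) f = -(3/8)x^2 + 2x - 1/32
(∇ + Δ + E_{-1/2}) (-(1/2)Δ) f = -(3/8)x^2 + (1/2)x + 103/32
E_{1} (∇ + Δ + E_{-1/2}) (-(1/2)Δ) f = -(3/8)x^2 - (1/4)x + 107/32

g(x) = -(3/8)x^2 - (1/4)x + 107/32


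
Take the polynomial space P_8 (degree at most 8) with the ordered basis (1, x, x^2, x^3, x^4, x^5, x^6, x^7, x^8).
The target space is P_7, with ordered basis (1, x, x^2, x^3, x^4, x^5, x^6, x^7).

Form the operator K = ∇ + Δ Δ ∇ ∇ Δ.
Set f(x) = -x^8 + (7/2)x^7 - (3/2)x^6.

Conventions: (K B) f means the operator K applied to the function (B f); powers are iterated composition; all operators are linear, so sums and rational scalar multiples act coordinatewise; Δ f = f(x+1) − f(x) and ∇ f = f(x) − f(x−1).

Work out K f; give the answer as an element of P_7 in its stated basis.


∇ f = -8x^7 + (105/2)x^6 - (277/2)x^5 + 215x^4 - (417/2)x^3 + 124x^2 - (83/2)x + 6
Δ f = -8x^7 - (7/2)x^6 + (17/2)x^5 + 30x^4 + (73/2)x^3 + 23x^2 + (15/2)x + 1
∇ Δ f = -56x^6 + 147x^5 - 185x^4 + 245x^3 - 101x^2 + 49x - 5
∇ ∇ Δ f = -336x^5 + 1575x^4 - 3330x^3 + 4155x^2 - 2748x + 783
Δ ∇ ∇ Δ f = -1680x^4 + 2940x^3 - 3900x^2 + 2940x - 684
Δ Δ ∇ ∇ Δ f = -6720x^3 - 1260x^2 - 5700x + 300
(∇ + Δ Δ ∇ ∇ Δ) f = -8x^7 + (105/2)x^6 - (277/2)x^5 + 215x^4 - (13857/2)x^3 - 1136x^2 - (11483/2)x + 306

the image equals g(x) = -8x^7 + (105/2)x^6 - (277/2)x^5 + 215x^4 - (13857/2)x^3 - 1136x^2 - (11483/2)x + 306


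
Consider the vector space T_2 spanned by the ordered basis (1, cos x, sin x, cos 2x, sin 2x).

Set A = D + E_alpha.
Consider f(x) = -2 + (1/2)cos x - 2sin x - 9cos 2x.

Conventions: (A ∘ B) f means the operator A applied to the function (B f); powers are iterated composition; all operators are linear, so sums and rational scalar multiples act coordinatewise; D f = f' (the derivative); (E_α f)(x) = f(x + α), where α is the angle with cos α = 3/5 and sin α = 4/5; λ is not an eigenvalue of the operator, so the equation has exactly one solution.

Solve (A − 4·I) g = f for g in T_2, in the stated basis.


the result is g(x) = 2/3 + (19/148)cos x + (77/148)sin x + (963/677)cos 2x - (666/677)sin 2x

write g with unknown coordinates in the stated basis and equate coefficients in (A − 4·I) g = f
solving from the highest basis element down gives g = 2/3 + (19/148)cos x + (77/148)sin x + (963/677)cos 2x - (666/677)sin 2x
check: A g = 2/3 + (75/74)cos x + (3/37)sin x - (2241/677)cos 2x - (2664/677)sin 2x
so A g − 4·g = -2 + (1/2)cos x - 2sin x - 9cos 2x = f ✓


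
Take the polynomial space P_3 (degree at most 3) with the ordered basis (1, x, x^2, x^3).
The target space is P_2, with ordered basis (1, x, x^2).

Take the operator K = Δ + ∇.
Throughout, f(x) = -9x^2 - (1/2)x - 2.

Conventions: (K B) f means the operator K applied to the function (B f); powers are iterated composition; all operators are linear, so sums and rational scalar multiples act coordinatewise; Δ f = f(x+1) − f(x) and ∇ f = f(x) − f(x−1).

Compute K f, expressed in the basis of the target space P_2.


the image equals g(x) = -36x - 1

Δ f = -18x - 19/2
∇ f = -18x + 17/2
(Δ + ∇) f = -36x - 1


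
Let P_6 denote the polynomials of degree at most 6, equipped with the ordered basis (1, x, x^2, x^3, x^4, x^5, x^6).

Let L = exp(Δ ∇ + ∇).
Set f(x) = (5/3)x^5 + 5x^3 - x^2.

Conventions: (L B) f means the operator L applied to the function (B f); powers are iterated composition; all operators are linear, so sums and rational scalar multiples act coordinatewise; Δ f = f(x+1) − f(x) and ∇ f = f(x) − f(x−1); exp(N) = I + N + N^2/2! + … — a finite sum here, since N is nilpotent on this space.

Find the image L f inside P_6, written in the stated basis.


order-1 term: (25/3)x^4 + (50/3)x^3 + (95/3)x^2 + (64/3)x + 17/3
order-2 term: (50/3)x^3 + 50x^2 + (220/3)x + 39
order-3 term: (50/3)x^2 + 50x + 140/3
order-4 term: (25/3)x + 50/3
order-5 term: 5/3
the series for exp(Δ ∇ + ∇) f terminates at order 5
exp(Δ ∇ + ∇) f = (5/3)x^5 + (25/3)x^4 + (115/3)x^3 + (292/3)x^2 + 153x + 329/3

the result is g(x) = (5/3)x^5 + (25/3)x^4 + (115/3)x^3 + (292/3)x^2 + 153x + 329/3


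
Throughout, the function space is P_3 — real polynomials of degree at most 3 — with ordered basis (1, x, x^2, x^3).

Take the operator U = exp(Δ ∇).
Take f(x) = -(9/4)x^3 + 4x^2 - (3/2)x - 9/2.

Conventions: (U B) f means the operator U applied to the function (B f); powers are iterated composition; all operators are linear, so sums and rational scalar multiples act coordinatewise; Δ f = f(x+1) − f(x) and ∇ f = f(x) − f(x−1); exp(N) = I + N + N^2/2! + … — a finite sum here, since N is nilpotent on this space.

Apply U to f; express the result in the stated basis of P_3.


g(x) = -(9/4)x^3 + 4x^2 - 15x + 7/2

order-1 term: -(27/2)x + 8
the series for exp(Δ ∇) f terminates at order 1
exp(Δ ∇) f = -(9/4)x^3 + 4x^2 - 15x + 7/2


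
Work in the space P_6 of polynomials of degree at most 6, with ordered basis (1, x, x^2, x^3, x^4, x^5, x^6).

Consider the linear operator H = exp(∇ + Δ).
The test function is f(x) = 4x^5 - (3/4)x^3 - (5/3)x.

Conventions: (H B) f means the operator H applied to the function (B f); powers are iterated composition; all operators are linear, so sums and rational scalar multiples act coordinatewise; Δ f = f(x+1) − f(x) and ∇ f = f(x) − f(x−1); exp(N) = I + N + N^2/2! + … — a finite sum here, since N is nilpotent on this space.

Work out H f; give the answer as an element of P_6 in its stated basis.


order-1 term: 40x^4 + (151/2)x^2 + 19/6
order-2 term: 160x^3 + 311x
order-3 term: 320x^2 + 314
order-4 term: 320x
order-5 term: 128
the series for exp(∇ + Δ) f terminates at order 5
exp(∇ + Δ) f = 4x^5 + 40x^4 + (637/4)x^3 + (791/2)x^2 + (1888/3)x + 2671/6

the result is g(x) = 4x^5 + 40x^4 + (637/4)x^3 + (791/2)x^2 + (1888/3)x + 2671/6


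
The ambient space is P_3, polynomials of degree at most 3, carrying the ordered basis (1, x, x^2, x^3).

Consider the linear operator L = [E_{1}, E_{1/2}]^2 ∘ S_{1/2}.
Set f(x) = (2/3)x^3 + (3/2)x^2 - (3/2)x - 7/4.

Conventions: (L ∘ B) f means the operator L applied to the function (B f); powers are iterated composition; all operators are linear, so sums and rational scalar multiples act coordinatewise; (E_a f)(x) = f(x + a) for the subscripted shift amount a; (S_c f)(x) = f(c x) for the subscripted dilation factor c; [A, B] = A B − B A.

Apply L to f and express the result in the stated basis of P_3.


the image equals g(x) = 0

S_{1/2} f = (1/12)x^3 + (3/8)x^2 - (3/4)x - 7/4
E_{1/2} S_{1/2} f = (1/12)x^3 + (1/2)x^2 - (5/16)x - 97/48
E_{1} E_{1/2} S_{1/2} f = (1/12)x^3 + (3/4)x^2 + (15/16)x - 7/4
E_{1} S_{1/2} f = (1/12)x^3 + (5/8)x^2 + (1/4)x - 49/24
E_{1/2} E_{1} S_{1/2} f = (1/12)x^3 + (3/4)x^2 + (15/16)x - 7/4
[E_{1}, E_{1/2}] S_{1/2} f = 0
E_{1/2} [E_{1}, E_{1/2}] S_{1/2} f = 0
E_{1} E_{1/2} [E_{1}, E_{1/2}] S_{1/2} f = 0
E_{1} [E_{1}, E_{1/2}] S_{1/2} f = 0
E_{1/2} E_{1} [E_{1}, E_{1/2}] S_{1/2} f = 0
[E_{1}, E_{1/2}] [E_{1}, E_{1/2}] S_{1/2} f = 0


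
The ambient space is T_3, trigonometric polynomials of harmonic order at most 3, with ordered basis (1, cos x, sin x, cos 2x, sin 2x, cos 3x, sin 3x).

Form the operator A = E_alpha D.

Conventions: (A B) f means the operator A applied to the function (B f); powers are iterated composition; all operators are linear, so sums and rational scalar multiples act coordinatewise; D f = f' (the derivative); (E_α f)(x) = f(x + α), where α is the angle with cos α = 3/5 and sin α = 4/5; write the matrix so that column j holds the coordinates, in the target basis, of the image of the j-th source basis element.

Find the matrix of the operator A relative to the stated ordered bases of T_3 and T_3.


image of 1: 0
image of cos x: -(4/5)cos x - (3/5)sin x
image of sin x: (3/5)cos x - (4/5)sin x
image of cos 2x: -(48/25)cos 2x + (14/25)sin 2x
image of sin 2x: -(14/25)cos 2x - (48/25)sin 2x
image of cos 3x: -(132/125)cos 3x + (351/125)sin 3x
image of sin 3x: -(351/125)cos 3x - (132/125)sin 3x
each image's coordinates form column j of the matrix

the matrix is [[0, 0, 0, 0, 0, 0, 0]; [0, -4/5, 3/5, 0, 0, 0, 0]; [0, -3/5, -4/5, 0, 0, 0, 0]; [0, 0, 0, -48/25, -14/25, 0, 0]; [0, 0, 0, 14/25, -48/25, 0, 0]; [0, 0, 0, 0, 0, -132/125, -351/125]; [0, 0, 0, 0, 0, 351/125, -132/125]] (rows listed top to bottom)


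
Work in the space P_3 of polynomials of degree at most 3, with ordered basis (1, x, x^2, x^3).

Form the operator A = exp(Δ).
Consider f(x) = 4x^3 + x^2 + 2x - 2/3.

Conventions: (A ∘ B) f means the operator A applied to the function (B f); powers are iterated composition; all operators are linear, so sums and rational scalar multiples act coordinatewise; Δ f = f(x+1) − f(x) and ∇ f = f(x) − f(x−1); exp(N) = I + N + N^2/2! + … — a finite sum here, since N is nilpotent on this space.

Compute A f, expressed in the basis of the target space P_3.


g(x) = 4x^3 + 13x^2 + 28x + 70/3

order-1 term: 12x^2 + 14x + 7
order-2 term: 12x + 13
order-3 term: 4
the series for exp(Δ) f terminates at order 3
exp(Δ) f = 4x^3 + 13x^2 + 28x + 70/3


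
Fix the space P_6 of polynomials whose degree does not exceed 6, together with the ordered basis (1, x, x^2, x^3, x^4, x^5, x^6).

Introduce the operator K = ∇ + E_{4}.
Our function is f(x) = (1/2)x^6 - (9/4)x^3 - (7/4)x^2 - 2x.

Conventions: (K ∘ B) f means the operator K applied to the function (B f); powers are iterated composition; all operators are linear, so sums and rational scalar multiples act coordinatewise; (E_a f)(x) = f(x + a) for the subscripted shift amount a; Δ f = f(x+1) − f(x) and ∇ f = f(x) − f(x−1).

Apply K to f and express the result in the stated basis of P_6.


∇ f = 3x^5 - (15/2)x^4 + 10x^3 - (57/4)x^2 + (25/4)x - 3
E_{4} f = (1/2)x^6 + 12x^5 + 120x^4 + (2551/4)x^3 + (7565/4)x^2 + 2948x + 1868
(∇ + E_{4}) f = (1/2)x^6 + 15x^5 + (225/2)x^4 + (2591/4)x^3 + 1877x^2 + (11817/4)x + 1865

g(x) = (1/2)x^6 + 15x^5 + (225/2)x^4 + (2591/4)x^3 + 1877x^2 + (11817/4)x + 1865


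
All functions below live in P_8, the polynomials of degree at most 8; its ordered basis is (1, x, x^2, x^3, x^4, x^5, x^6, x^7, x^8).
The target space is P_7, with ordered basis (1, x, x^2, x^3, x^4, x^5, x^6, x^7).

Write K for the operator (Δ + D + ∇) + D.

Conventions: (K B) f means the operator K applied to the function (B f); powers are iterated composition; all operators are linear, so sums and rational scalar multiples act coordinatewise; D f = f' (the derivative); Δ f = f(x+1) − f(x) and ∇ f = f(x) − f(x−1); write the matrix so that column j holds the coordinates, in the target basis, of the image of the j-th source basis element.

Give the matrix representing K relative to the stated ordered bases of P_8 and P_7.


image of 1: 0
image of x: 4
image of x^2: 8x
image of x^3: 12x^2 + 2
image of x^4: 16x^3 + 8x
image of x^5: 20x^4 + 20x^2 + 2
image of x^6: 24x^5 + 40x^3 + 12x
image of x^7: 28x^6 + 70x^4 + 42x^2 + 2
image of x^8: 32x^7 + 112x^5 + 112x^3 + 16x
each image's coordinates form column j of the matrix

the matrix is [[0, 4, 0, 2, 0, 2, 0, 2, 0]; [0, 0, 8, 0, 8, 0, 12, 0, 16]; [0, 0, 0, 12, 0, 20, 0, 42, 0]; [0, 0, 0, 0, 16, 0, 40, 0, 112]; [0, 0, 0, 0, 0, 20, 0, 70, 0]; [0, 0, 0, 0, 0, 0, 24, 0, 112]; [0, 0, 0, 0, 0, 0, 0, 28, 0]; [0, 0, 0, 0, 0, 0, 0, 0, 32]] (rows listed top to bottom)


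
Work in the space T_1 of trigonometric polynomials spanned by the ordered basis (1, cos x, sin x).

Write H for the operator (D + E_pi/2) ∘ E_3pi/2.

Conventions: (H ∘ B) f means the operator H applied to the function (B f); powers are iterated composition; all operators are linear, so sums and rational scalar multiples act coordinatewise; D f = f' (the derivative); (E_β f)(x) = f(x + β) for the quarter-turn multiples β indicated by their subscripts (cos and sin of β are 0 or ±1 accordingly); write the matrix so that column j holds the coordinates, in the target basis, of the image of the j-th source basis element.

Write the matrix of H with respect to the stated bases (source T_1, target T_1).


image of 1: 1
image of cos x: 2cos x
image of sin x: 2sin x
each image's coordinates form column j of the matrix

the matrix is [[1, 0, 0]; [0, 2, 0]; [0, 0, 2]] (rows listed top to bottom)


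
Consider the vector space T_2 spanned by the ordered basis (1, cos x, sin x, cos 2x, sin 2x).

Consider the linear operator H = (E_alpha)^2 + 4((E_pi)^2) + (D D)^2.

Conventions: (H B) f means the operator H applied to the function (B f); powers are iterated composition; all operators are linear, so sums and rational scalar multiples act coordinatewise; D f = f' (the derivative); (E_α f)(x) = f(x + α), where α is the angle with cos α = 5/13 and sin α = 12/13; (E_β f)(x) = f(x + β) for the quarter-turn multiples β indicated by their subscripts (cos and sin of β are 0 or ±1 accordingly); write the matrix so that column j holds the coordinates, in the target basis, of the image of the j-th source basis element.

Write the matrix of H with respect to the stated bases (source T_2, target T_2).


image of 1: 5
image of cos x: (726/169)cos x - (120/169)sin x
image of sin x: (120/169)cos x + (726/169)sin x
image of cos 2x: (570981/28561)cos 2x + (28560/28561)sin 2x
image of sin 2x: -(28560/28561)cos 2x + (570981/28561)sin 2x
each image's coordinates form column j of the matrix

the matrix is [[5, 0, 0, 0, 0]; [0, 726/169, 120/169, 0, 0]; [0, -120/169, 726/169, 0, 0]; [0, 0, 0, 570981/28561, -28560/28561]; [0, 0, 0, 28560/28561, 570981/28561]] (rows listed top to bottom)


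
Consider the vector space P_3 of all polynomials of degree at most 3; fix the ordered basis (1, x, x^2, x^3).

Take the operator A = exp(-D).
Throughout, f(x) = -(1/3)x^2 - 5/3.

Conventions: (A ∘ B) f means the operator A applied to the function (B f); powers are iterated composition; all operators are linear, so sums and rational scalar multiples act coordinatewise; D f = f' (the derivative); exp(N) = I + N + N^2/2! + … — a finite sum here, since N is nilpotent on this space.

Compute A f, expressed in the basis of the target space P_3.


the result is g(x) = -(1/3)x^2 + (2/3)x - 2

order-1 term: (2/3)x
order-2 term: -1/3
the series for exp(-D) f terminates at order 2
exp(-D) f = -(1/3)x^2 + (2/3)x - 2


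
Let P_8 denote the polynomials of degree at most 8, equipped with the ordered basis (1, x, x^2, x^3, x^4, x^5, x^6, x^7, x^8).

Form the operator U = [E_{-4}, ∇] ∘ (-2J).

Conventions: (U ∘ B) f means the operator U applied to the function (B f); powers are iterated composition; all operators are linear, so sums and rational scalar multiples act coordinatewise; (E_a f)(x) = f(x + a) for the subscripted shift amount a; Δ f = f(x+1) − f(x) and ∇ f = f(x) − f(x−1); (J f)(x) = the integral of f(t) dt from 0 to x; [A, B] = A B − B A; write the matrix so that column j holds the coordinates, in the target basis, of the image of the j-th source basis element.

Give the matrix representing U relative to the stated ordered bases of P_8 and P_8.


image of 1: 0
image of x: 0
image of x^2: 0
image of x^3: 0
image of x^4: 0
image of x^5: 0
image of x^6: 0
image of x^7: 0
image of x^8: 0
each image's coordinates form column j of the matrix

the matrix is [[0, 0, 0, 0, 0, 0, 0, 0, 0]; [0, 0, 0, 0, 0, 0, 0, 0, 0]; [0, 0, 0, 0, 0, 0, 0, 0, 0]; [0, 0, 0, 0, 0, 0, 0, 0, 0]; [0, 0, 0, 0, 0, 0, 0, 0, 0]; [0, 0, 0, 0, 0, 0, 0, 0, 0]; [0, 0, 0, 0, 0, 0, 0, 0, 0]; [0, 0, 0, 0, 0, 0, 0, 0, 0]; [0, 0, 0, 0, 0, 0, 0, 0, 0]] (rows listed top to bottom)


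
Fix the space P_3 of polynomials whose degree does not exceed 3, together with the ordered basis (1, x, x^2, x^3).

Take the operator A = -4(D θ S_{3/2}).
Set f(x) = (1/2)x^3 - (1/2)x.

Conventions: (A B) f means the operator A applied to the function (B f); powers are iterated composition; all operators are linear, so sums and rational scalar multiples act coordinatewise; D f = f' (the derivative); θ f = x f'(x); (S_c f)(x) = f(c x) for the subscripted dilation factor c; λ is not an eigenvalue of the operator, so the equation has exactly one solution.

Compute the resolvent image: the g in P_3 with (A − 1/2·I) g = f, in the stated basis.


write g with unknown coordinates in the stated basis and equate coefficients in (A − 1/2·I) g = f
solving from the highest basis element down gives g = -x^3 + 243x^2 - 17495x + 209940
check: A g = (243/2)x^2 - 8748x + 104970
so A g − 1/2·g = (1/2)x^3 - (1/2)x = f ✓

g(x) = -x^3 + 243x^2 - 17495x + 209940


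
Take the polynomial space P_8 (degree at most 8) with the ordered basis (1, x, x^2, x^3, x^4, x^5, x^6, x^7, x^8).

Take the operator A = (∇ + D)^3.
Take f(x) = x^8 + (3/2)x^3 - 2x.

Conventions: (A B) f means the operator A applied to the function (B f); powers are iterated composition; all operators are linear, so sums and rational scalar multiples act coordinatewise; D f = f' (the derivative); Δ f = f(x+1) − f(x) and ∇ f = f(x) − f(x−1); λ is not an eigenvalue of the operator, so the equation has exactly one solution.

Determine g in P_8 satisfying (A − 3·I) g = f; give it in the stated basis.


write g with unknown coordinates in the stated basis and equate coefficients in (A − 3·I) g = f
solving from the highest basis element down gives g = -(1/3)x^8 - (896/3)x^5 + 1120x^4 - (15683/6)x^3 - (132440/3)x^2 + 140486x - 136396
check: A g = -896x^5 + 3360x^4 - 7840x^3 - 132440x^2 + 421456x - 409188
so A g − 3·g = x^8 + (3/2)x^3 - 2x = f ✓

g(x) = -(1/3)x^8 - (896/3)x^5 + 1120x^4 - (15683/6)x^3 - (132440/3)x^2 + 140486x - 136396


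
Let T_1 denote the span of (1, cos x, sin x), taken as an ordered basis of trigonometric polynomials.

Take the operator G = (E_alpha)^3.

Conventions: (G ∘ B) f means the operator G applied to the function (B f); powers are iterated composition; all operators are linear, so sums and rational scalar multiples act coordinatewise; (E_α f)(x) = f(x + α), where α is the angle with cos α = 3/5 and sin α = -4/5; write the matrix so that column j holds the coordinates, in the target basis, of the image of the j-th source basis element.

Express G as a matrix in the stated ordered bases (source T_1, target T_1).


image of 1: 1
image of cos x: -(117/125)cos x + (44/125)sin x
image of sin x: -(44/125)cos x - (117/125)sin x
each image's coordinates form column j of the matrix

the matrix is [[1, 0, 0]; [0, -117/125, -44/125]; [0, 44/125, -117/125]] (rows listed top to bottom)


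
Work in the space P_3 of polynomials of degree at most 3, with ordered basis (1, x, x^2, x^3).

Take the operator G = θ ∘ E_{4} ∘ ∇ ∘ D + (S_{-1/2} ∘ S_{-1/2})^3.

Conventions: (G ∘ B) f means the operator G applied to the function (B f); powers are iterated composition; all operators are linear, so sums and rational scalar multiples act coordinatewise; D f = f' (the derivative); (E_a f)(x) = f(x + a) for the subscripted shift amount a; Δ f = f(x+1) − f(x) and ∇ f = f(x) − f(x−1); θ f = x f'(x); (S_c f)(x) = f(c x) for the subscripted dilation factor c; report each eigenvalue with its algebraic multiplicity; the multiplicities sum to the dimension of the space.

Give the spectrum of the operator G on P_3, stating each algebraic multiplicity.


λ = 1/262144 (multiplicity 1), λ = 1/4096 (multiplicity 1), λ = 1/64 (multiplicity 1), λ = 1 (multiplicity 1)

image of 1: 1
image of x: (1/64)x
image of x^2: (1/4096)x^2
image of x^3: (1/262144)x^3 + 6x
the matrix is upper triangular; its diagonal is (1, 1/64, 1/4096, 1/262144)
for a triangular matrix the eigenvalues are the diagonal entries, with algebraic multiplicity their repetition count


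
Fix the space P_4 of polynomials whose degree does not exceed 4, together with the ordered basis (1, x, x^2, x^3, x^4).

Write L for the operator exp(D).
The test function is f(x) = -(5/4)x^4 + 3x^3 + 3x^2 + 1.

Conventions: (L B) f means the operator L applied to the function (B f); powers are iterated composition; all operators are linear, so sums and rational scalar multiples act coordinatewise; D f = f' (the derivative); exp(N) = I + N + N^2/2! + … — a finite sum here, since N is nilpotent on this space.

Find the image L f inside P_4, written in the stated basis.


the image equals g(x) = -(5/4)x^4 - 2x^3 + (9/2)x^2 + 10x + 23/4

order-1 term: -5x^3 + 9x^2 + 6x
order-2 term: -(15/2)x^2 + 9x + 3
order-3 term: -5x + 3
order-4 term: -5/4
the series for exp(D) f terminates at order 4
exp(D) f = -(5/4)x^4 - 2x^3 + (9/2)x^2 + 10x + 23/4


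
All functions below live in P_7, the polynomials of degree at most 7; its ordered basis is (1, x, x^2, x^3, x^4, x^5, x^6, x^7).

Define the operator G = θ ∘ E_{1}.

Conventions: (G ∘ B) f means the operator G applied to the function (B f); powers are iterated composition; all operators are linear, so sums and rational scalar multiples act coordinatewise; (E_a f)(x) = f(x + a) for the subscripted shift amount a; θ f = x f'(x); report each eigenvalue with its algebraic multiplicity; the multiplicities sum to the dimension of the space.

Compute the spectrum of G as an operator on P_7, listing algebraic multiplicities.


λ = 0 (multiplicity 1), λ = 1 (multiplicity 1), λ = 2 (multiplicity 1), λ = 3 (multiplicity 1), λ = 4 (multiplicity 1), λ = 5 (multiplicity 1), λ = 6 (multiplicity 1), λ = 7 (multiplicity 1)

image of 1: 0
image of x: x
image of x^2: 2x^2 + 2x
image of x^3: 3x^3 + 6x^2 + 3x
image of x^4: 4x^4 + 12x^3 + 12x^2 + 4x
image of x^5: 5x^5 + 20x^4 + 30x^3 + 20x^2 + 5x
image of x^6: 6x^6 + 30x^5 + 60x^4 + 60x^3 + 30x^2 + 6x
image of x^7: 7x^7 + 42x^6 + 105x^5 + 140x^4 + 105x^3 + 42x^2 + 7x
the matrix is upper triangular; its diagonal is (0, 1, 2, 3, 4, 5, 6, 7)
for a triangular matrix the eigenvalues are the diagonal entries, with algebraic multiplicity their repetition count


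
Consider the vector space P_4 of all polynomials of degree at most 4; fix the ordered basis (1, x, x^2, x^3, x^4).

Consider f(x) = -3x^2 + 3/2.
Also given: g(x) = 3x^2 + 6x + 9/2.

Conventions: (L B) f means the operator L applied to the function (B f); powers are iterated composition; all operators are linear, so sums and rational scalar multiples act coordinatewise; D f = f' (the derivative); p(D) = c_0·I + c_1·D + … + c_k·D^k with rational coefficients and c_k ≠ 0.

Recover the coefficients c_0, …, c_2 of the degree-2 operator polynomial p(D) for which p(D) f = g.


D^0 f = -3x^2 + 3/2
D^1 f = -6x
D^2 f = -6
matching coefficients of g against c_0 f + c_1 Df + … from the top degree down determines the c_i
solution: c_0 = -1, c_1 = -1, c_2 = -1

c_0 = -1, c_1 = -1, c_2 = -1


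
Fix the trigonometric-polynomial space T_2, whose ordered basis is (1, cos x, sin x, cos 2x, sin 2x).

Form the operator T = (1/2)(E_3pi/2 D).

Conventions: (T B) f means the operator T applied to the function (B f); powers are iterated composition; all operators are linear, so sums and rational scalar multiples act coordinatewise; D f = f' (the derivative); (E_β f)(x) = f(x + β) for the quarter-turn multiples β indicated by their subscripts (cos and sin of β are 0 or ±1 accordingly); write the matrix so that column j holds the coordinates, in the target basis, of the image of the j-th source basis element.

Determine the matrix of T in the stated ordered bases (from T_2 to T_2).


the matrix is [[0, 0, 0, 0, 0]; [0, 1/2, 0, 0, 0]; [0, 0, 1/2, 0, 0]; [0, 0, 0, 0, -1]; [0, 0, 0, 1, 0]] (rows listed top to bottom)

image of 1: 0
image of cos x: (1/2)cos x
image of sin x: (1/2)sin x
image of cos 2x: sin 2x
image of sin 2x: -cos 2x
each image's coordinates form column j of the matrix


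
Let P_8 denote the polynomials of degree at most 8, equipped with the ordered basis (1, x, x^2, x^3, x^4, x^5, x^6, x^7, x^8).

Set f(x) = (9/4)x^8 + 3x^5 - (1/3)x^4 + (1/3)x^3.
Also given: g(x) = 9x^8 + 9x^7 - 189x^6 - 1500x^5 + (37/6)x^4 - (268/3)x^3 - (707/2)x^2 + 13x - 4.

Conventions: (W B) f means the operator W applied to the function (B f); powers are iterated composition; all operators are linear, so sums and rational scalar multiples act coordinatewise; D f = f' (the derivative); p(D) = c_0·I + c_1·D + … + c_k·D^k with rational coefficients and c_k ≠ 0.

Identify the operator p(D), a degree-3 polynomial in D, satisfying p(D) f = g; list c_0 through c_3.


D^0 f = (9/4)x^8 + 3x^5 - (1/3)x^4 + (1/3)x^3
D^1 f = 18x^7 + 15x^4 - (4/3)x^3 + x^2
D^2 f = 126x^6 + 60x^3 - 4x^2 + 2x
D^3 f = 756x^5 + 180x^2 - 8x + 2
matching coefficients of g against c_0 f + c_1 Df + … from the top degree down determines the c_i
solution: c_0 = 4, c_1 = 1/2, c_2 = -3/2, c_3 = -2

p(D) = 4·I + (1/2)·D − (3/2)·D^2 − 2·D^3, i.e. c_0 = 4, c_1 = 1/2, c_2 = -3/2, c_3 = -2


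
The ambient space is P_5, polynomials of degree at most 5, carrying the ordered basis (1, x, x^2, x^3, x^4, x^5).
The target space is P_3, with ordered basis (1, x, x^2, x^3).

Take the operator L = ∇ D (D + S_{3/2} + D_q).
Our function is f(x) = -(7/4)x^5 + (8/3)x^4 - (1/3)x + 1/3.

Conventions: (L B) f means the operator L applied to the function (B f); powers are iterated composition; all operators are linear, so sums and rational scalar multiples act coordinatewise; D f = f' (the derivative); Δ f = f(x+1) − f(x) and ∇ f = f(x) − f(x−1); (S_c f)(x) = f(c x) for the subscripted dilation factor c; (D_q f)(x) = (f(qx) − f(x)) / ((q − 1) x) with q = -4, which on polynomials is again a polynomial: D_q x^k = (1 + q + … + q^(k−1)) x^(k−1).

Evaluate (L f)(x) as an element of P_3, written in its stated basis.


the result is g(x) = -(8505/32)x^3 - (246357/64)x^2 + (103367/32)x - 124615/128

D f = -(35/4)x^4 + (32/3)x^3 - 1/3
S_{3/2} f = -(1701/128)x^5 + (27/2)x^4 - (1/2)x + 1/3
D_q f = -(1435/4)x^4 - 136x^3 - 1/3
(D + S_{3/2} + D_q) f = -(1701/128)x^5 - 354x^4 - (376/3)x^3 - (1/2)x - 1/3
D (D + S_{3/2} + D_q) f = -(8505/128)x^4 - 1416x^3 - 376x^2 - 1/2
∇ D (D + S_{3/2} + D_q) f = -(8505/32)x^3 - (246357/64)x^2 + (103367/32)x - 124615/128


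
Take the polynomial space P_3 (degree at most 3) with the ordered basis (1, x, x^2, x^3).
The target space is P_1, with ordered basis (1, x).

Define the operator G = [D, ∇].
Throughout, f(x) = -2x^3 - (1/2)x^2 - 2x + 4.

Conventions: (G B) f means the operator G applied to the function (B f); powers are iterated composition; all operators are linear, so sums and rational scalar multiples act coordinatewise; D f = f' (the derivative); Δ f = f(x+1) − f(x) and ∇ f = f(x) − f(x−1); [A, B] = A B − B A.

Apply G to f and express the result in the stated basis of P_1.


g(x) = 0

∇ f = -6x^2 + 5x - 7/2
D ∇ f = -12x + 5
D f = -6x^2 - x - 2
∇ D f = -12x + 5
[D, ∇] f = 0


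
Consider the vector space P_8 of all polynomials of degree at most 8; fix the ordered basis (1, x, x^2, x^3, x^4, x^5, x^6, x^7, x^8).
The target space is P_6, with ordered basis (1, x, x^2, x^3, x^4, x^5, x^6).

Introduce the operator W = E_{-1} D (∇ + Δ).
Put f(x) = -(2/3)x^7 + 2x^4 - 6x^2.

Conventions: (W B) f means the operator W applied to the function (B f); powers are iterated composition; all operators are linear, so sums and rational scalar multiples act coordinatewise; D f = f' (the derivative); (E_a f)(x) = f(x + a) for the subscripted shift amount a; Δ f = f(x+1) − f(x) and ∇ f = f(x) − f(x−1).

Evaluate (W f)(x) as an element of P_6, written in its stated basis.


∇ f = -(14/3)x^6 + 14x^5 - (70/3)x^4 + (94/3)x^3 - 26x^2 + (2/3)x + 10/3
Δ f = -(14/3)x^6 - 14x^5 - (70/3)x^4 - (46/3)x^3 - 2x^2 - (26/3)x - 14/3
(∇ + Δ) f = -(28/3)x^6 - (140/3)x^4 + 16x^3 - 28x^2 - 8x - 4/3
D (∇ + Δ) f = -56x^5 - (560/3)x^3 + 48x^2 - 56x - 8
E_{-1} D (∇ + Δ) f = -56x^5 + 280x^4 - (2240/3)x^3 + 1168x^2 - 992x + 1016/3

the result is g(x) = -56x^5 + 280x^4 - (2240/3)x^3 + 1168x^2 - 992x + 1016/3


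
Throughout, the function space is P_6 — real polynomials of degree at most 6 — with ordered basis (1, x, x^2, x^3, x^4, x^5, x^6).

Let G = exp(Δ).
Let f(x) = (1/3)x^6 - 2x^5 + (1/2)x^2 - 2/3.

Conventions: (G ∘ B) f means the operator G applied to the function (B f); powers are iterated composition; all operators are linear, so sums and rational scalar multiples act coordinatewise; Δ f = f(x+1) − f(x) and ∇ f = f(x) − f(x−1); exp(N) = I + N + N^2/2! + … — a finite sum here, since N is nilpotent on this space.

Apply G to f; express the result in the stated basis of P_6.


the image equals g(x) = (1/3)x^6 - (20/3)x^3 - (49/2)x^2 - 45x - 36

order-1 term: 2x^5 - 5x^4 - (40/3)x^3 - 15x^2 - 7x - 7/6
order-2 term: 5x^4 - 25x^2 - 40x - 115/6
order-3 term: (20/3)x^3 + 10x^2 - 10x - 20
order-4 term: 5x^2 + 10x + 5/3
order-5 term: 2x + 3
order-6 term: 1/3
the series for exp(Δ) f terminates at order 6
exp(Δ) f = (1/3)x^6 - (20/3)x^3 - (49/2)x^2 - 45x - 36
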